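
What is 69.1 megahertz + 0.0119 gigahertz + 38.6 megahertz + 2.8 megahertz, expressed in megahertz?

In megahertz:
  69.1 megahertz → 69.1
  0.0119 gigahertz = 0.0119 × 10^3 megahertz = 11.9
  38.6 megahertz → 38.6
  2.8 megahertz → 2.8
Sum: 69.1 + 11.9 + 38.6 + 2.8 = 122.4

122.4 megahertz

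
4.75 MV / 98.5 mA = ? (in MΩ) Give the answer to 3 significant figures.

48.2 MΩ

(4.75 × 10⁶) / (98.5 × 10⁻³) = 0.048223 × 10⁹ Ω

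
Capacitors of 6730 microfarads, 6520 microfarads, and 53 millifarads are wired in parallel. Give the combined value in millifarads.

66.25 millifarads

In millifarads:
  6730 microfarads = 6730 × 10^-3 millifarads = 6.73
  6520 microfarads = 6520 × 10^-3 millifarads = 6.52
  53 millifarads → 53
Sum: 6.73 + 6.52 + 53 = 66.25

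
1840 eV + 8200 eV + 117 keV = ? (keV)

127.04 keV

In keV:
  1840 eV = 1840 × 10⁻³ keV = 1.84
  8200 eV = 8200 × 10⁻³ keV = 8.2
  117 keV → 117
Sum: 1.84 + 8.2 + 117 = 127.04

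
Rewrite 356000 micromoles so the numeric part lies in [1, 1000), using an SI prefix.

= 356 × 10^-3 moles; 10^-3 is milli.

356 millimoles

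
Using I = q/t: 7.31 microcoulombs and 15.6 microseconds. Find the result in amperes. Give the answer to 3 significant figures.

(7.31 × 10^-6) / (15.6 × 10^-6) = 0.46859 A

0.469 amperes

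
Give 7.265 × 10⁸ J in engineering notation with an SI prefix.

726.5 MJ

= 726.5 × 10⁶ J; 10⁶ is mega.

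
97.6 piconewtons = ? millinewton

pico = 10⁻¹², milli = 10⁻³; factor is 10⁻⁹.
97.6 × 10⁻⁹ = 0.0000000976

0.0000000976 millinewtons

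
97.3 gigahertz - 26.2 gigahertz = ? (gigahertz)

71.1 gigahertz

In gigahertz:
  97.3 gigahertz → 97.3
  26.2 gigahertz → 26.2
Difference: 97.3 - 26.2 = 71.1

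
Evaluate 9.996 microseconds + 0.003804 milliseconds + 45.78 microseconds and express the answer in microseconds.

59.58 microseconds

In microseconds:
  9.996 microseconds → 9.996
  0.003804 milliseconds = 0.003804e3 microseconds = 3.804
  45.78 microseconds → 45.78
Sum: 9.996 + 3.804 + 45.78 = 59.58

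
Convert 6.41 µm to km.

0.00000000641 km

micro = 10⁻⁶, kilo = 10³; factor is 10⁻⁹.
6.41 × 10⁻⁹ = 0.00000000641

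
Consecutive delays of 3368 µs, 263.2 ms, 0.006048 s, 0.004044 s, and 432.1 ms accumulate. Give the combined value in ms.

In ms:
  3368 µs = 3368e-3 ms = 3.368
  263.2 ms → 263.2
  0.006048 s = 0.006048e3 ms = 6.048
  0.004044 s = 0.004044e3 ms = 4.044
  432.1 ms → 432.1
Sum: 3.368 + 263.2 + 6.048 + 4.044 + 432.1 = 708.76

708.76 ms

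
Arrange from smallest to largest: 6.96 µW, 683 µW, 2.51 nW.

6.96 µW = 0.00000696 W
683 µW = 0.000683 W
2.51 nW = 0.00000000251 W

2.51 nW < 6.96 µW < 683 µW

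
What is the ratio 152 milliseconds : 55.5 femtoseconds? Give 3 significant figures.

(152 × 10⁻³) / (55.5 × 10⁻¹⁵) = 2.739 × 10¹²

2740000000000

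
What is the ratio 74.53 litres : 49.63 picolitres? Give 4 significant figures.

1502000000000

(74.53) / (49.63 × 10⁻¹²) = 1.5017 × 10¹²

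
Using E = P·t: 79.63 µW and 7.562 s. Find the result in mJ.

0.60216206 mJ

79.63 × 10⁻⁶ × 7.562 = 602.16206 × 10⁻⁶ J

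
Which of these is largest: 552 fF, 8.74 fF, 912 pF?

552 fF = 0.000000000000552 F
8.74 fF = 0.00000000000000874 F
912 pF = 0.000000000912 F

912 pF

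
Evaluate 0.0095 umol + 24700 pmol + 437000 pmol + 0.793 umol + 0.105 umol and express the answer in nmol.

1369.2 nmol

In nmol:
  0.0095 umol = 0.0095e3 nmol = 9.5
  24700 pmol = 24700e-3 nmol = 24.7
  437000 pmol = 437000e-3 nmol = 437
  0.793 umol = 0.793e3 nmol = 793
  0.105 umol = 0.105e3 nmol = 105
Sum: 9.5 + 24.7 + 437 + 793 + 105 = 1369.2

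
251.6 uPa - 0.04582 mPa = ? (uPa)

205.78 uPa

In uPa:
  251.6 uPa → 251.6
  0.04582 mPa = 0.04582 × 10³ uPa = 45.82
Difference: 251.6 - 45.82 = 205.78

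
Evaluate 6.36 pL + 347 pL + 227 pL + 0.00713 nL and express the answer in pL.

587.49 pL

In pL:
  6.36 pL → 6.36
  347 pL → 347
  227 pL → 227
  0.00713 nL = 0.00713e3 pL = 7.13
Sum: 6.36 + 347 + 227 + 7.13 = 587.49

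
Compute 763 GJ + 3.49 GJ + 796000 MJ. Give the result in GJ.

In GJ:
  763 GJ → 763
  3.49 GJ → 3.49
  796000 MJ = 796000 × 10⁻³ GJ = 796
Sum: 763 + 3.49 + 796 = 1562.49

1562.49 GJ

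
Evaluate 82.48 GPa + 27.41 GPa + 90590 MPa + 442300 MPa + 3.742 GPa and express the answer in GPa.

646.522 GPa

In GPa:
  82.48 GPa → 82.48
  27.41 GPa → 27.41
  90590 MPa = 90590 × 10⁻³ GPa = 90.59
  442300 MPa = 442300 × 10⁻³ GPa = 442.3
  3.742 GPa → 3.742
Sum: 82.48 + 27.41 + 90.59 + 442.3 + 3.742 = 646.522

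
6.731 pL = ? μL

pico = 10⁻¹², micro = 10⁻⁶; factor is 10⁻⁶.
6.731 × 10⁻⁶ = 0.000006731

0.000006731 μL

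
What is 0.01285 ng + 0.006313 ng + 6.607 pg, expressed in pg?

In pg:
  0.01285 ng = 0.01285 × 10³ pg = 12.85
  0.006313 ng = 0.006313 × 10³ pg = 6.313
  6.607 pg → 6.607
Sum: 12.85 + 6.313 + 6.607 = 25.77

25.77 pg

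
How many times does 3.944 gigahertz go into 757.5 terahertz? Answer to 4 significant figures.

192100

(757.5 × 10^12) / (3.944 × 10^9) = 192.06 × 10^3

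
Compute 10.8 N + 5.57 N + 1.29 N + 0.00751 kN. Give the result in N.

In N:
  10.8 N → 10.8
  5.57 N → 5.57
  1.29 N → 1.29
  0.00751 kN = 0.00751 × 10³ N = 7.51
Sum: 10.8 + 5.57 + 1.29 + 7.51 = 25.17

25.17 N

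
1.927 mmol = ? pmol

milli = 1e-3, pico = 1e-12; factor is 1e9.
1.927 × 1e9 = 1927000000

1927000000 pmol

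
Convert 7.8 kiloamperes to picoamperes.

7800000000000000 picoamperes

kilo = 10^3, pico = 10^-12; factor is 10^15.
7.8 × 10^15 = 7800000000000000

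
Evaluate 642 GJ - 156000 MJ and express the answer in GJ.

In GJ:
  642 GJ → 642
  156000 MJ = 156000e-3 GJ = 156
Difference: 642 - 156 = 486

486 GJ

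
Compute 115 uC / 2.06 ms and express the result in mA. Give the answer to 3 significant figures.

(115 × 10⁻⁶) / (2.06 × 10⁻³) = 55.825 × 10⁻³ A

55.8 mA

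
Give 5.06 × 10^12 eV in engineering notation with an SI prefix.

5.06 TeV

= 5.06 × 10^12 eV; 10^12 is tera.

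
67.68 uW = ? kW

0.00000006768 kW

micro = 1e-6, kilo = 1e3; factor is 1e-9.
67.68 × 1e-9 = 0.00000006768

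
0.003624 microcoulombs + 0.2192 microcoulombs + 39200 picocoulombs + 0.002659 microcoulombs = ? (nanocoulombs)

264.683 nanocoulombs

In nanocoulombs:
  0.003624 microcoulombs = 0.003624 × 10³ nanocoulombs = 3.624
  0.2192 microcoulombs = 0.2192 × 10³ nanocoulombs = 219.2
  39200 picocoulombs = 39200 × 10⁻³ nanocoulombs = 39.2
  0.002659 microcoulombs = 0.002659 × 10³ nanocoulombs = 2.659
Sum: 3.624 + 219.2 + 39.2 + 2.659 = 264.683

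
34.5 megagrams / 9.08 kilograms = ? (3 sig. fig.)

3800

(34.5 × 10^6) / (9.08 × 10^3) = 3.8 × 10^3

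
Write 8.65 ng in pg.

nano = 1e-9, pico = 1e-12; factor is 1e3.
8.65 × 1e3 = 8650

8650 pg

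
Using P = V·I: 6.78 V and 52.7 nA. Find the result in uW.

0.357306 uW

6.78 × 52.7 × 10^-9 = 357.306 × 10^-9 W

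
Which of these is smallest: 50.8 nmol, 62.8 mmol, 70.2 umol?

50.8 nmol

50.8 nmol = 0.0000000508 mol
62.8 mmol = 0.0628 mol
70.2 umol = 0.0000702 mol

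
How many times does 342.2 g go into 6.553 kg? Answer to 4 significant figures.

19.15

(6.553 × 10^3) / (342.2) = 0.01915 × 10^3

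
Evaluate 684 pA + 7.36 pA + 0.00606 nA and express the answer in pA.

697.42 pA

In pA:
  684 pA → 684
  7.36 pA → 7.36
  0.00606 nA = 0.00606e3 pA = 6.06
Sum: 684 + 7.36 + 6.06 = 697.42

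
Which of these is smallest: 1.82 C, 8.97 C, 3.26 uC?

3.26 uC

1.82 C = 1.82 C
8.97 C = 8.97 C
3.26 uC = 0.00000326 C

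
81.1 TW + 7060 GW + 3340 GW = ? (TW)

In TW:
  81.1 TW → 81.1
  7060 GW = 7060 × 10^-3 TW = 7.06
  3340 GW = 3340 × 10^-3 TW = 3.34
Sum: 81.1 + 7.06 + 3.34 = 91.5

91.5 TW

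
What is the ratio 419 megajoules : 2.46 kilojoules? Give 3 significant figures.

(419 × 10⁶) / (2.46 × 10³) = 170.3 × 10³

170000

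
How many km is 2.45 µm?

0.00000000245 km

micro = 10^-6, kilo = 10^3; factor is 10^-9.
2.45 × 10^-9 = 0.00000000245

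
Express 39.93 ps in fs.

pico = 1e-12, femto = 1e-15; factor is 1e3.
39.93 × 1e3 = 39930

39930 fs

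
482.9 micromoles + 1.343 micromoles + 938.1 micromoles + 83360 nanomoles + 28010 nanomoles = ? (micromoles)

In micromoles:
  482.9 micromoles → 482.9
  1.343 micromoles → 1.343
  938.1 micromoles → 938.1
  83360 nanomoles = 83360 × 10^-3 micromoles = 83.36
  28010 nanomoles = 28010 × 10^-3 micromoles = 28.01
Sum: 482.9 + 1.343 + 938.1 + 83.36 + 28.01 = 1533.713

1533.713 micromoles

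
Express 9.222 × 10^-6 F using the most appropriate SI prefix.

= 9.222 × 10^-6 F; 10^-6 is micro.

9.222 μF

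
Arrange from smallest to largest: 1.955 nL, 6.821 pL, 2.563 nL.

6.821 pL < 1.955 nL < 2.563 nL

1.955 nL = 0.000000001955 L
6.821 pL = 0.000000000006821 L
2.563 nL = 0.000000002563 L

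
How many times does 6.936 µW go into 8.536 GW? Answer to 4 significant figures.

1231000000000000

(8.536e9) / (6.936e-6) = 1.2307e15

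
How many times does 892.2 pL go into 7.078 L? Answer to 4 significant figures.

(7.078) / (892.2 × 10^-12) = 0.0079332 × 10^12

7933000000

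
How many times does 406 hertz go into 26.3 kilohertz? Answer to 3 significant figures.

64.8

(26.3 × 10³) / (406) = 0.06478 × 10³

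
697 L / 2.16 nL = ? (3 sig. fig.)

323000000000

(697) / (2.16e-9) = 322.7e9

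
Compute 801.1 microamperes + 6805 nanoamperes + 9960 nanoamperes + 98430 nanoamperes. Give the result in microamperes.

In microamperes:
  801.1 microamperes → 801.1
  6805 nanoamperes = 6805 × 10⁻³ microamperes = 6.805
  9960 nanoamperes = 9960 × 10⁻³ microamperes = 9.96
  98430 nanoamperes = 98430 × 10⁻³ microamperes = 98.43
Sum: 801.1 + 6.805 + 9.96 + 98.43 = 916.295

916.295 microamperes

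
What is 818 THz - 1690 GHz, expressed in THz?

In THz:
  818 THz → 818
  1690 GHz = 1690 × 10^-3 THz = 1.69
Difference: 818 - 1.69 = 816.31

816.31 THz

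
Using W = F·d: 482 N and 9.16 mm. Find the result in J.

4.41512 J

482 × 9.16 × 10⁻³ = 4415.12 × 10⁻³ J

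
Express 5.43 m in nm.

5430000000 nm

(no prefix) = 10⁰, nano = 10⁻⁹; factor is 10⁹.
5.43 × 10⁹ = 5430000000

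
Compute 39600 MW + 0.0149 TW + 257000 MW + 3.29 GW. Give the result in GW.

In GW:
  39600 MW = 39600 × 10^-3 GW = 39.6
  0.0149 TW = 0.0149 × 10^3 GW = 14.9
  257000 MW = 257000 × 10^-3 GW = 257
  3.29 GW → 3.29
Sum: 39.6 + 14.9 + 257 + 3.29 = 314.79

314.79 GW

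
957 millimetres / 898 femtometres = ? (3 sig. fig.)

1070000000000

(957 × 10^-3) / (898 × 10^-15) = 1.066 × 10^12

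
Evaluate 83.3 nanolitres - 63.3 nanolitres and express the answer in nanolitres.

In nanolitres:
  83.3 nanolitres → 83.3
  63.3 nanolitres → 63.3
Difference: 83.3 - 63.3 = 20

20 nanolitres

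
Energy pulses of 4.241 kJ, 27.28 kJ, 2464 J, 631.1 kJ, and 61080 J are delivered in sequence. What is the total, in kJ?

726.165 kJ

In kJ:
  4.241 kJ → 4.241
  27.28 kJ → 27.28
  2464 J = 2464e-3 kJ = 2.464
  631.1 kJ → 631.1
  61080 J = 61080e-3 kJ = 61.08
Sum: 4.241 + 27.28 + 2.464 + 631.1 + 61.08 = 726.165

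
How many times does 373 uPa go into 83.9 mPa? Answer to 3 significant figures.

225

(83.9 × 10⁻³) / (373 × 10⁻⁶) = 0.2249 × 10³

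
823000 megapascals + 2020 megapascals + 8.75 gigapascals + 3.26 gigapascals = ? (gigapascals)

In gigapascals:
  823000 megapascals = 823000e-3 gigapascals = 823
  2020 megapascals = 2020e-3 gigapascals = 2.02
  8.75 gigapascals → 8.75
  3.26 gigapascals → 3.26
Sum: 823 + 2.02 + 8.75 + 3.26 = 837.03

837.03 gigapascals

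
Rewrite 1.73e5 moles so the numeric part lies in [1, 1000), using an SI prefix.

173 kilomoles

= 173e3 moles; 1e3 is kilo.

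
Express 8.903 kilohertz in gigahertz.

kilo = 10³, giga = 10⁹; factor is 10⁻⁶.
8.903 × 10⁻⁶ = 0.000008903

0.000008903 gigahertz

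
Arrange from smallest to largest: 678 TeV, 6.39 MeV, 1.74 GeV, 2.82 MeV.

678 TeV = 678000000000000 eV
6.39 MeV = 6390000 eV
1.74 GeV = 1740000000 eV
2.82 MeV = 2820000 eV

2.82 MeV < 6.39 MeV < 1.74 GeV < 678 TeV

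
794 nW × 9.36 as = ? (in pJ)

794 × 10^-9 × 9.36 × 10^-18 = 7431.84 × 10^-27 J

0.00000000000743184 pJ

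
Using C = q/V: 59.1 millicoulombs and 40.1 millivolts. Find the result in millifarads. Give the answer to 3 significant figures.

1470 millifarads

(59.1 × 10^-3) / (40.1 × 10^-3) = 1.4738 F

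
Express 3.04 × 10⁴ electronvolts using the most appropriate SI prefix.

= 30.4 × 10³ electronvolts; 10³ is kilo.

30.4 kiloelectronvolts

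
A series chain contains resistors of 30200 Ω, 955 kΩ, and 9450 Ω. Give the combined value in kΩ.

994.65 kΩ

In kΩ:
  30200 Ω = 30200 × 10^-3 kΩ = 30.2
  955 kΩ → 955
  9450 Ω = 9450 × 10^-3 kΩ = 9.45
Sum: 30.2 + 955 + 9.45 = 994.65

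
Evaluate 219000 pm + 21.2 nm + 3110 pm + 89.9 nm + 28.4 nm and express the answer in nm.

361.61 nm

In nm:
  219000 pm = 219000 × 10⁻³ nm = 219
  21.2 nm → 21.2
  3110 pm = 3110 × 10⁻³ nm = 3.11
  89.9 nm → 89.9
  28.4 nm → 28.4
Sum: 219 + 21.2 + 3.11 + 89.9 + 28.4 = 361.61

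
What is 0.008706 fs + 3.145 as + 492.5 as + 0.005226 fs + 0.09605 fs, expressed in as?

In as:
  0.008706 fs = 0.008706 × 10³ as = 8.706
  3.145 as → 3.145
  492.5 as → 492.5
  0.005226 fs = 0.005226 × 10³ as = 5.226
  0.09605 fs = 0.09605 × 10³ as = 96.05
Sum: 8.706 + 3.145 + 492.5 + 5.226 + 96.05 = 605.627

605.627 as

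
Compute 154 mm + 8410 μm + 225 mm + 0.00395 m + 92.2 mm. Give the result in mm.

483.56 mm

In mm:
  154 mm → 154
  8410 μm = 8410e-3 mm = 8.41
  225 mm → 225
  0.00395 m = 0.00395e3 mm = 3.95
  92.2 mm → 92.2
Sum: 154 + 8.41 + 225 + 3.95 + 92.2 = 483.56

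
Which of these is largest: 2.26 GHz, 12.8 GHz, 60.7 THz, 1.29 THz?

60.7 THz

2.26 GHz = 2260000000 Hz
12.8 GHz = 12800000000 Hz
60.7 THz = 60700000000000 Hz
1.29 THz = 1290000000000 Hz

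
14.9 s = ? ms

14900 ms

(no prefix) = 10^0, milli = 10^-3; factor is 10^3.
14.9 × 10^3 = 14900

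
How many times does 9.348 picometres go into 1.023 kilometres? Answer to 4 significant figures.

109400000000000

(1.023e3) / (9.348e-12) = 0.10944e15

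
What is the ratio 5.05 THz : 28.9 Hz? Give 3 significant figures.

175000000000

(5.05 × 10^12) / (28.9) = 0.1747 × 10^12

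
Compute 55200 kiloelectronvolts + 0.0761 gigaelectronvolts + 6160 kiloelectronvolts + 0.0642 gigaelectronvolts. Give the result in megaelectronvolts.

201.66 megaelectronvolts

In megaelectronvolts:
  55200 kiloelectronvolts = 55200 × 10^-3 megaelectronvolts = 55.2
  0.0761 gigaelectronvolts = 0.0761 × 10^3 megaelectronvolts = 76.1
  6160 kiloelectronvolts = 6160 × 10^-3 megaelectronvolts = 6.16
  0.0642 gigaelectronvolts = 0.0642 × 10^3 megaelectronvolts = 64.2
Sum: 55.2 + 76.1 + 6.16 + 64.2 = 201.66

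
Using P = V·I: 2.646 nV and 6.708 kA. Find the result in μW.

2.646 × 10^-9 × 6.708 × 10^3 = 17.749368 × 10^-6 W

17.749368 μW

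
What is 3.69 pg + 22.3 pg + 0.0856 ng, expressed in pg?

In pg:
  3.69 pg → 3.69
  22.3 pg → 22.3
  0.0856 ng = 0.0856e3 pg = 85.6
Sum: 3.69 + 22.3 + 85.6 = 111.59

111.59 pg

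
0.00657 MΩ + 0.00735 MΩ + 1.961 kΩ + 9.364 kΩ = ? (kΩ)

25.245 kΩ

In kΩ:
  0.00657 MΩ = 0.00657e3 kΩ = 6.57
  0.00735 MΩ = 0.00735e3 kΩ = 7.35
  1.961 kΩ → 1.961
  9.364 kΩ → 9.364
Sum: 6.57 + 7.35 + 1.961 + 9.364 = 25.245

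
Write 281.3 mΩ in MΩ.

0.0000002813 MΩ

milli = 10^-3, mega = 10^6; factor is 10^-9.
281.3 × 10^-9 = 0.0000002813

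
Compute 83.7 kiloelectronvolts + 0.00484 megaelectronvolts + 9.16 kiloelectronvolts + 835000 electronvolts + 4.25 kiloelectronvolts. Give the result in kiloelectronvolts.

936.95 kiloelectronvolts

In kiloelectronvolts:
  83.7 kiloelectronvolts → 83.7
  0.00484 megaelectronvolts = 0.00484e3 kiloelectronvolts = 4.84
  9.16 kiloelectronvolts → 9.16
  835000 electronvolts = 835000e-3 kiloelectronvolts = 835
  4.25 kiloelectronvolts → 4.25
Sum: 83.7 + 4.84 + 9.16 + 835 + 4.25 = 936.95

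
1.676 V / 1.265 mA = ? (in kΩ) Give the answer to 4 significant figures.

(1.676) / (1.265e-3) = 1.3249e3 Ω

1.325 kΩ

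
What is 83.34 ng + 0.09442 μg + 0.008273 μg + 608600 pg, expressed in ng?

794.633 ng

In ng:
  83.34 ng → 83.34
  0.09442 μg = 0.09442e3 ng = 94.42
  0.008273 μg = 0.008273e3 ng = 8.273
  608600 pg = 608600e-3 ng = 608.6
Sum: 83.34 + 94.42 + 8.273 + 608.6 = 794.633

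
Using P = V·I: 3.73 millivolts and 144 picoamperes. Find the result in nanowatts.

3.73 × 10⁻³ × 144 × 10⁻¹² = 537.12 × 10⁻¹⁵ W

0.00053712 nanowatts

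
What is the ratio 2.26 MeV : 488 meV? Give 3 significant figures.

(2.26e6) / (488e-3) = 0.004631e9

4630000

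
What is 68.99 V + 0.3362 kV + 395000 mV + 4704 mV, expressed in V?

In V:
  68.99 V → 68.99
  0.3362 kV = 0.3362 × 10³ V = 336.2
  395000 mV = 395000 × 10⁻³ V = 395
  4704 mV = 4704 × 10⁻³ V = 4.704
Sum: 68.99 + 336.2 + 395 + 4.704 = 804.894

804.894 V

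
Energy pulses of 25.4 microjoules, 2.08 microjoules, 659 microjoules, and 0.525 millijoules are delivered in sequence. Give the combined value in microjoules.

In microjoules:
  25.4 microjoules → 25.4
  2.08 microjoules → 2.08
  659 microjoules → 659
  0.525 millijoules = 0.525e3 microjoules = 525
Sum: 25.4 + 2.08 + 659 + 525 = 1211.48

1211.48 microjoules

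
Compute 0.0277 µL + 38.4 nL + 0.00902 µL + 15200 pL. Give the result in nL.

In nL:
  0.0277 µL = 0.0277 × 10^3 nL = 27.7
  38.4 nL → 38.4
  0.00902 µL = 0.00902 × 10^3 nL = 9.02
  15200 pL = 15200 × 10^-3 nL = 15.2
Sum: 27.7 + 38.4 + 9.02 + 15.2 = 90.32

90.32 nL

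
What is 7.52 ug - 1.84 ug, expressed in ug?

In ug:
  7.52 ug → 7.52
  1.84 ug → 1.84
Difference: 7.52 - 1.84 = 5.68

5.68 ug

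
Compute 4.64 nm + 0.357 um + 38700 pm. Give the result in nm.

In nm:
  4.64 nm → 4.64
  0.357 um = 0.357e3 nm = 357
  38700 pm = 38700e-3 nm = 38.7
Sum: 4.64 + 357 + 38.7 = 400.34

400.34 nm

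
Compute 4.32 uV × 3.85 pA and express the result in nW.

0.000000016632 nW

4.32e-6 × 3.85e-12 = 16.632e-18 W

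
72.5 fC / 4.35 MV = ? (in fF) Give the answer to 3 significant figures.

(72.5 × 10⁻¹⁵) / (4.35 × 10⁶) = 16.667 × 10⁻²¹ F

0.0000167 fF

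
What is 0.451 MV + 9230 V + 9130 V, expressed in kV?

In kV:
  0.451 MV = 0.451e3 kV = 451
  9230 V = 9230e-3 kV = 9.23
  9130 V = 9130e-3 kV = 9.13
Sum: 451 + 9.23 + 9.13 = 469.36

469.36 kV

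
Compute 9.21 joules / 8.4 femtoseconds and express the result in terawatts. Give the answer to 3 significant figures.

1100 terawatts

(9.21) / (8.4 × 10^-15) = 1.0964 × 10^15 W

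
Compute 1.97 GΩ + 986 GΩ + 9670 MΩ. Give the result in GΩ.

In GΩ:
  1.97 GΩ → 1.97
  986 GΩ → 986
  9670 MΩ = 9670 × 10^-3 GΩ = 9.67
Sum: 1.97 + 986 + 9.67 = 997.64

997.64 GΩ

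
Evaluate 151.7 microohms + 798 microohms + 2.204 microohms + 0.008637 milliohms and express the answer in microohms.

In microohms:
  151.7 microohms → 151.7
  798 microohms → 798
  2.204 microohms → 2.204
  0.008637 milliohms = 0.008637 × 10³ microohms = 8.637
Sum: 151.7 + 798 + 2.204 + 8.637 = 960.541

960.541 microohms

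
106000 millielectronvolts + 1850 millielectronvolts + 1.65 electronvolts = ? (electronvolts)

109.5 electronvolts

In electronvolts:
  106000 millielectronvolts = 106000e-3 electronvolts = 106
  1850 millielectronvolts = 1850e-3 electronvolts = 1.85
  1.65 electronvolts → 1.65
Sum: 106 + 1.85 + 1.65 = 109.5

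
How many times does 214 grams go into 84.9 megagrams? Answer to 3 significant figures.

(84.9 × 10⁶) / (214) = 0.3967 × 10⁶

397000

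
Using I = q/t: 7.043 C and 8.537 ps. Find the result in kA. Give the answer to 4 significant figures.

(7.043) / (8.537 × 10⁻¹²) = 0.824997 × 10¹² A

825000000 kA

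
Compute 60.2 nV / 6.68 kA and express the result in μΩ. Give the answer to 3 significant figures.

(60.2 × 10⁻⁹) / (6.68 × 10³) = 9.012 × 10⁻¹² Ω

0.00000901 μΩ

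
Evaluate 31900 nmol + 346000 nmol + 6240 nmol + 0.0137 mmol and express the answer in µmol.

In µmol:
  31900 nmol = 31900 × 10⁻³ µmol = 31.9
  346000 nmol = 346000 × 10⁻³ µmol = 346
  6240 nmol = 6240 × 10⁻³ µmol = 6.24
  0.0137 mmol = 0.0137 × 10³ µmol = 13.7
Sum: 31.9 + 346 + 6.24 + 13.7 = 397.84

397.84 µmol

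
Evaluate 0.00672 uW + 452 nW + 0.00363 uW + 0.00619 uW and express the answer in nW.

In nW:
  0.00672 uW = 0.00672 × 10^3 nW = 6.72
  452 nW → 452
  0.00363 uW = 0.00363 × 10^3 nW = 3.63
  0.00619 uW = 0.00619 × 10^3 nW = 6.19
Sum: 6.72 + 452 + 3.63 + 6.19 = 468.54

468.54 nW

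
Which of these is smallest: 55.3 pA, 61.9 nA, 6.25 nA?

55.3 pA = 0.0000000000553 A
61.9 nA = 0.0000000619 A
6.25 nA = 0.00000000625 A

55.3 pA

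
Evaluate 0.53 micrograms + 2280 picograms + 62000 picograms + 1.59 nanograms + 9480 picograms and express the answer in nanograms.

In nanograms:
  0.53 micrograms = 0.53 × 10^3 nanograms = 530
  2280 picograms = 2280 × 10^-3 nanograms = 2.28
  62000 picograms = 62000 × 10^-3 nanograms = 62
  1.59 nanograms → 1.59
  9480 picograms = 9480 × 10^-3 nanograms = 9.48
Sum: 530 + 2.28 + 62 + 1.59 + 9.48 = 605.35

605.35 nanograms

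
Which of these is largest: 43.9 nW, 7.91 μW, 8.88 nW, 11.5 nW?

43.9 nW = 0.0000000439 W
7.91 μW = 0.00000791 W
8.88 nW = 0.00000000888 W
11.5 nW = 0.0000000115 W

7.91 μW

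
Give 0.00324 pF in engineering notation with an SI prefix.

= 3.24e-15 F; 1e-15 is femto.

3.24 fF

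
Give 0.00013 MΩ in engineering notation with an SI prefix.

= 130 Ω; mantissa already in [1, 1000).

130 Ω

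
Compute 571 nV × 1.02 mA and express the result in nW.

0.58242 nW

571 × 10^-9 × 1.02 × 10^-3 = 582.42 × 10^-12 W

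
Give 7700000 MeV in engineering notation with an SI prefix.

7.7 TeV

= 7.7 × 10^12 eV; 10^12 is tera.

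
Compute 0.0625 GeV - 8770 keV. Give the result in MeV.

53.73 MeV

In MeV:
  0.0625 GeV = 0.0625 × 10³ MeV = 62.5
  8770 keV = 8770 × 10⁻³ MeV = 8.77
Difference: 62.5 - 8.77 = 53.73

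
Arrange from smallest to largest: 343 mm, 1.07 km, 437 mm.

343 mm = 0.343 m
1.07 km = 1070 m
437 mm = 0.437 m

343 mm < 437 mm < 1.07 km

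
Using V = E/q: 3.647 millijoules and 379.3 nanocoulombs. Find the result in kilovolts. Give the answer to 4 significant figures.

(3.647e-3) / (379.3e-9) = 0.00961508e6 V

9.615 kilovolts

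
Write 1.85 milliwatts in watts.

0.00185 watts

milli = 10⁻³, (no prefix) = 10⁰; factor is 10⁻³.
1.85 × 10⁻³ = 0.00185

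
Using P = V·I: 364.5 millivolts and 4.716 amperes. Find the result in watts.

364.5 × 10^-3 × 4.716 = 1718.982 × 10^-3 W

1.718982 watts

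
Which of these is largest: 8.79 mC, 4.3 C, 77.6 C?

77.6 C

8.79 mC = 0.00879 C
4.3 C = 4.3 C
77.6 C = 77.6 C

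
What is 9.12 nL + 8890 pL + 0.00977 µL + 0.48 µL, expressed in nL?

In nL:
  9.12 nL → 9.12
  8890 pL = 8890 × 10^-3 nL = 8.89
  0.00977 µL = 0.00977 × 10^3 nL = 9.77
  0.48 µL = 0.48 × 10^3 nL = 480
Sum: 9.12 + 8.89 + 9.77 + 480 = 507.78

507.78 nL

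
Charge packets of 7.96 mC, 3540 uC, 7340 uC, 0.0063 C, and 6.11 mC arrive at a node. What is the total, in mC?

In mC:
  7.96 mC → 7.96
  3540 uC = 3540e-3 mC = 3.54
  7340 uC = 7340e-3 mC = 7.34
  0.0063 C = 0.0063e3 mC = 6.3
  6.11 mC → 6.11
Sum: 7.96 + 3.54 + 7.34 + 6.3 + 6.11 = 31.25

31.25 mC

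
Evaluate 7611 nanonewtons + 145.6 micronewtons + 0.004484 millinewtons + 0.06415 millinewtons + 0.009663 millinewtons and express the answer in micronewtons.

231.508 micronewtons

In micronewtons:
  7611 nanonewtons = 7611 × 10⁻³ micronewtons = 7.611
  145.6 micronewtons → 145.6
  0.004484 millinewtons = 0.004484 × 10³ micronewtons = 4.484
  0.06415 millinewtons = 0.06415 × 10³ micronewtons = 64.15
  0.009663 millinewtons = 0.009663 × 10³ micronewtons = 9.663
Sum: 7.611 + 145.6 + 4.484 + 64.15 + 9.663 = 231.508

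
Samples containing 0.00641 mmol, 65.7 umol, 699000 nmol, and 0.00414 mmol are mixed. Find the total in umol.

In umol:
  0.00641 mmol = 0.00641 × 10^3 umol = 6.41
  65.7 umol → 65.7
  699000 nmol = 699000 × 10^-3 umol = 699
  0.00414 mmol = 0.00414 × 10^3 umol = 4.14
Sum: 6.41 + 65.7 + 699 + 4.14 = 775.25

775.25 umol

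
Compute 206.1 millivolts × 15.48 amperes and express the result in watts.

206.1 × 10^-3 × 15.48 = 3190.428 × 10^-3 W

3.190428 watts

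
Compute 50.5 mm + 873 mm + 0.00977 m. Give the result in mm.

933.27 mm

In mm:
  50.5 mm → 50.5
  873 mm → 873
  0.00977 m = 0.00977 × 10³ mm = 9.77
Sum: 50.5 + 873 + 9.77 = 933.27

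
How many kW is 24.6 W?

(no prefix) = 10⁰, kilo = 10³; factor is 10⁻³.
24.6 × 10⁻³ = 0.0246

0.0246 kW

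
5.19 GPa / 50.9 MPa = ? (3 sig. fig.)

102

(5.19 × 10^9) / (50.9 × 10^6) = 0.102 × 10^3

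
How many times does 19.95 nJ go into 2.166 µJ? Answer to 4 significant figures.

(2.166 × 10^-6) / (19.95 × 10^-9) = 0.10857 × 10^3

108.6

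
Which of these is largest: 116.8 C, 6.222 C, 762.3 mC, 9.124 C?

116.8 C

116.8 C = 116.8 C
6.222 C = 6.222 C
762.3 mC = 0.7623 C
9.124 C = 9.124 C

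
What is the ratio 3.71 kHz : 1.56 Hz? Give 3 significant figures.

2380

(3.71e3) / (1.56) = 2.378e3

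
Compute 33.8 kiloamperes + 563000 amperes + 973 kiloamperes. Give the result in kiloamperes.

1569.8 kiloamperes

In kiloamperes:
  33.8 kiloamperes → 33.8
  563000 amperes = 563000 × 10^-3 kiloamperes = 563
  973 kiloamperes → 973
Sum: 33.8 + 563 + 973 = 1569.8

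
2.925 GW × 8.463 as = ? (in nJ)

2.925e9 × 8.463e-18 = 24.754275e-9 J

24.754275 nJ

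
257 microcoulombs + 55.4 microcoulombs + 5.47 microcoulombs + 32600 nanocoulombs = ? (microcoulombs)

350.47 microcoulombs

In microcoulombs:
  257 microcoulombs → 257
  55.4 microcoulombs → 55.4
  5.47 microcoulombs → 5.47
  32600 nanocoulombs = 32600e-3 microcoulombs = 32.6
Sum: 257 + 55.4 + 5.47 + 32.6 = 350.47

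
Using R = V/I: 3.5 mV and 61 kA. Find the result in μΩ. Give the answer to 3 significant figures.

0.0574 μΩ

(3.5 × 10^-3) / (61 × 10^3) = 0.057377 × 10^-6 Ω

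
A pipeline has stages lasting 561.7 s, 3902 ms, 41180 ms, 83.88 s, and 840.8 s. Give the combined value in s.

1531.462 s

In s:
  561.7 s → 561.7
  3902 ms = 3902e-3 s = 3.902
  41180 ms = 41180e-3 s = 41.18
  83.88 s → 83.88
  840.8 s → 840.8
Sum: 561.7 + 3.902 + 41.18 + 83.88 + 840.8 = 1531.462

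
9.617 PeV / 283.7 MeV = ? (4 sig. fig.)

33900000

(9.617 × 10^15) / (283.7 × 10^6) = 0.033898 × 10^9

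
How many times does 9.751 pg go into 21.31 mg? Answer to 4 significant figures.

2185000000

(21.31 × 10⁻³) / (9.751 × 10⁻¹²) = 2.1854 × 10⁹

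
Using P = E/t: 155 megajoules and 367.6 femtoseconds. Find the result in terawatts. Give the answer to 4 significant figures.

421700000 terawatts

(155 × 10^6) / (367.6 × 10^-15) = 0.421654 × 10^21 W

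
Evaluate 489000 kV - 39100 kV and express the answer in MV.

In MV:
  489000 kV = 489000e-3 MV = 489
  39100 kV = 39100e-3 MV = 39.1
Difference: 489 - 39.1 = 449.9

449.9 MV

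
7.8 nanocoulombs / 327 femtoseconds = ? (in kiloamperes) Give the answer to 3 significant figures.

(7.8e-9) / (327e-15) = 0.023853e6 A

23.9 kiloamperes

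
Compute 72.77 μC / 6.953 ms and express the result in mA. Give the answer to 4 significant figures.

10.47 mA

(72.77e-6) / (6.953e-3) = 10.466e-3 A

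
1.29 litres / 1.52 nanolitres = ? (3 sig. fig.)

(1.29) / (1.52e-9) = 0.8487e9

849000000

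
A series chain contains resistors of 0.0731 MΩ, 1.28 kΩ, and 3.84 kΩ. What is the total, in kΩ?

In kΩ:
  0.0731 MΩ = 0.0731e3 kΩ = 73.1
  1.28 kΩ → 1.28
  3.84 kΩ → 3.84
Sum: 73.1 + 1.28 + 3.84 = 78.22

78.22 kΩ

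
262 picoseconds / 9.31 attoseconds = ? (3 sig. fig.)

28100000

(262 × 10⁻¹²) / (9.31 × 10⁻¹⁸) = 28.14 × 10⁶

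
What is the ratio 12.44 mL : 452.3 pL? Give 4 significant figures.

(12.44e-3) / (452.3e-12) = 0.027504e9

27500000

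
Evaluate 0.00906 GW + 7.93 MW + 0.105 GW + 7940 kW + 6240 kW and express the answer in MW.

136.17 MW

In MW:
  0.00906 GW = 0.00906e3 MW = 9.06
  7.93 MW → 7.93
  0.105 GW = 0.105e3 MW = 105
  7940 kW = 7940e-3 MW = 7.94
  6240 kW = 6240e-3 MW = 6.24
Sum: 9.06 + 7.93 + 105 + 7.94 + 6.24 = 136.17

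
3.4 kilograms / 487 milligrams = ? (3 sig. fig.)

6980

(3.4e3) / (487e-3) = 0.006982e6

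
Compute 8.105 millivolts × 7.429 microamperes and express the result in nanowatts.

8.105 × 10⁻³ × 7.429 × 10⁻⁶ = 60.212045 × 10⁻⁹ W

60.212045 nanowatts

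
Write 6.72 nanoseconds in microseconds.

nano = 1e-9, micro = 1e-6; factor is 1e-3.
6.72 × 1e-3 = 0.00672

0.00672 microseconds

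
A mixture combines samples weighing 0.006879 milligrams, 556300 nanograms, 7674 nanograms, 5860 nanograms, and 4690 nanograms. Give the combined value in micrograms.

581.403 micrograms

In micrograms:
  0.006879 milligrams = 0.006879 × 10^3 micrograms = 6.879
  556300 nanograms = 556300 × 10^-3 micrograms = 556.3
  7674 nanograms = 7674 × 10^-3 micrograms = 7.674
  5860 nanograms = 5860 × 10^-3 micrograms = 5.86
  4690 nanograms = 4690 × 10^-3 micrograms = 4.69
Sum: 6.879 + 556.3 + 7.674 + 5.86 + 4.69 = 581.403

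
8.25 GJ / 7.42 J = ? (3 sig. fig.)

(8.25 × 10⁹) / (7.42) = 1.112 × 10⁹

1110000000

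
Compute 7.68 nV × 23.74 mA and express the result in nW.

7.68 × 10^-9 × 23.74 × 10^-3 = 182.3232 × 10^-12 W

0.1823232 nW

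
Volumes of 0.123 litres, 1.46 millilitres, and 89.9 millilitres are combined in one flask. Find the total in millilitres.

214.36 millilitres

In millilitres:
  0.123 litres = 0.123 × 10^3 millilitres = 123
  1.46 millilitres → 1.46
  89.9 millilitres → 89.9
Sum: 123 + 1.46 + 89.9 = 214.36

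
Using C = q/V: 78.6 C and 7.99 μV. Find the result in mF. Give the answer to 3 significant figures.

9840000000 mF

(78.6) / (7.99 × 10^-6) = 9.8373 × 10^6 F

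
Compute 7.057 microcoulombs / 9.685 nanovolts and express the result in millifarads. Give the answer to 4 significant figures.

728700 millifarads

(7.057 × 10⁻⁶) / (9.685 × 10⁻⁹) = 0.728653 × 10³ F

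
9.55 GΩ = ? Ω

9550000000 Ω

giga = 10^9, (no prefix) = 10^0; factor is 10^9.
9.55 × 10^9 = 9550000000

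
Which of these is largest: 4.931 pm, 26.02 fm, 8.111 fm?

4.931 pm

4.931 pm = 0.000000000004931 m
26.02 fm = 0.00000000000002602 m
8.111 fm = 0.000000000000008111 m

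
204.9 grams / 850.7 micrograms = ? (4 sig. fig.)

240900

(204.9) / (850.7 × 10^-6) = 0.24086 × 10^6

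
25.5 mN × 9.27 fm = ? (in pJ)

0.000236385 pJ

25.5e-3 × 9.27e-15 = 236.385e-18 J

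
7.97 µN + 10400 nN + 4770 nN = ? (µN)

23.14 µN

In µN:
  7.97 µN → 7.97
  10400 nN = 10400e-3 µN = 10.4
  4770 nN = 4770e-3 µN = 4.77
Sum: 7.97 + 10.4 + 4.77 = 23.14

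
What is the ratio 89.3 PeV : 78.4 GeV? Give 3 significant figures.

(89.3e15) / (78.4e9) = 1.139e6

1140000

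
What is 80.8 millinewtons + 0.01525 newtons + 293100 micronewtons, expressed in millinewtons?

389.15 millinewtons

In millinewtons:
  80.8 millinewtons → 80.8
  0.01525 newtons = 0.01525 × 10^3 millinewtons = 15.25
  293100 micronewtons = 293100 × 10^-3 millinewtons = 293.1
Sum: 80.8 + 15.25 + 293.1 = 389.15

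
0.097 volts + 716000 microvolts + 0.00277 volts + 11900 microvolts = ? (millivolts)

827.67 millivolts

In millivolts:
  0.097 volts = 0.097e3 millivolts = 97
  716000 microvolts = 716000e-3 millivolts = 716
  0.00277 volts = 0.00277e3 millivolts = 2.77
  11900 microvolts = 11900e-3 millivolts = 11.9
Sum: 97 + 716 + 2.77 + 11.9 = 827.67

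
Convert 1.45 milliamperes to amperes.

0.00145 amperes

milli = 1e-3, (no prefix) = 1e0; factor is 1e-3.
1.45 × 1e-3 = 0.00145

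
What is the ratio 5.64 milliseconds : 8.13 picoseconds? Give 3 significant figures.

(5.64e-3) / (8.13e-12) = 0.6937e9

694000000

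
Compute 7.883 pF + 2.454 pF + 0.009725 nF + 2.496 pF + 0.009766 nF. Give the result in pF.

32.324 pF

In pF:
  7.883 pF → 7.883
  2.454 pF → 2.454
  0.009725 nF = 0.009725e3 pF = 9.725
  2.496 pF → 2.496
  0.009766 nF = 0.009766e3 pF = 9.766
Sum: 7.883 + 2.454 + 9.725 + 2.496 + 9.766 = 32.324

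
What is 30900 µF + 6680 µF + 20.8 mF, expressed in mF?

In mF:
  30900 µF = 30900e-3 mF = 30.9
  6680 µF = 6680e-3 mF = 6.68
  20.8 mF → 20.8
Sum: 30.9 + 6.68 + 20.8 = 58.38

58.38 mF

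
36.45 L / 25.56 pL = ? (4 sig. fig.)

(36.45) / (25.56 × 10⁻¹²) = 1.4261 × 10¹²

1426000000000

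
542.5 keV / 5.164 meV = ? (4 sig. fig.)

105100000

(542.5 × 10³) / (5.164 × 10⁻³) = 105.05 × 10⁶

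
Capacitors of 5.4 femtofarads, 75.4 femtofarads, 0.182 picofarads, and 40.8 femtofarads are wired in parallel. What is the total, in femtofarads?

303.6 femtofarads

In femtofarads:
  5.4 femtofarads → 5.4
  75.4 femtofarads → 75.4
  0.182 picofarads = 0.182 × 10³ femtofarads = 182
  40.8 femtofarads → 40.8
Sum: 5.4 + 75.4 + 182 + 40.8 = 303.6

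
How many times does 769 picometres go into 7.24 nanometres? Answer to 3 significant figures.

(7.24 × 10^-9) / (769 × 10^-12) = 0.009415 × 10^3

9.41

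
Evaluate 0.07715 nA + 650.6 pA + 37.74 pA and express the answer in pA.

765.49 pA

In pA:
  0.07715 nA = 0.07715e3 pA = 77.15
  650.6 pA → 650.6
  37.74 pA → 37.74
Sum: 77.15 + 650.6 + 37.74 = 765.49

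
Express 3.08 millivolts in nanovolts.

milli = 1e-3, nano = 1e-9; factor is 1e6.
3.08 × 1e6 = 3080000

3080000 nanovolts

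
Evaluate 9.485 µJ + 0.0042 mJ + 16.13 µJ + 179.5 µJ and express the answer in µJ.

209.315 µJ

In µJ:
  9.485 µJ → 9.485
  0.0042 mJ = 0.0042e3 µJ = 4.2
  16.13 µJ → 16.13
  179.5 µJ → 179.5
Sum: 9.485 + 4.2 + 16.13 + 179.5 = 209.315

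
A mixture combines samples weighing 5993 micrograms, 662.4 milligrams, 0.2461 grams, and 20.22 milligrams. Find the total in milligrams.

934.713 milligrams

In milligrams:
  5993 micrograms = 5993e-3 milligrams = 5.993
  662.4 milligrams → 662.4
  0.2461 grams = 0.2461e3 milligrams = 246.1
  20.22 milligrams → 20.22
Sum: 5.993 + 662.4 + 246.1 + 20.22 = 934.713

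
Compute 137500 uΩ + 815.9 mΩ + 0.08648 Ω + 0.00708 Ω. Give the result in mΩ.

1046.96 mΩ

In mΩ:
  137500 uΩ = 137500 × 10⁻³ mΩ = 137.5
  815.9 mΩ → 815.9
  0.08648 Ω = 0.08648 × 10³ mΩ = 86.48
  0.00708 Ω = 0.00708 × 10³ mΩ = 7.08
Sum: 137.5 + 815.9 + 86.48 + 7.08 = 1046.96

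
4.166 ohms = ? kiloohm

0.004166 kiloohms

(no prefix) = 10^0, kilo = 10^3; factor is 10^-3.
4.166 × 10^-3 = 0.004166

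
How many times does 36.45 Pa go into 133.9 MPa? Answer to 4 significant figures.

(133.9e6) / (36.45) = 3.6735e6

3674000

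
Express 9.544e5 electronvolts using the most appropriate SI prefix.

= 954.4e3 electronvolts; 1e3 is kilo.

954.4 kiloelectronvolts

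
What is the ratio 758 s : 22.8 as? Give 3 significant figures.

33200000000000000000

(758) / (22.8 × 10⁻¹⁸) = 33.25 × 10¹⁸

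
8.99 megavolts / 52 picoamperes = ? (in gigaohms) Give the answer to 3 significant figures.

173000000 gigaohms

(8.99e6) / (52e-12) = 0.17288e18 Ω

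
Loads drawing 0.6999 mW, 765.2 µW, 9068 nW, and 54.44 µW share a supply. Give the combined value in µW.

In µW:
  0.6999 mW = 0.6999e3 µW = 699.9
  765.2 µW → 765.2
  9068 nW = 9068e-3 µW = 9.068
  54.44 µW → 54.44
Sum: 699.9 + 765.2 + 9.068 + 54.44 = 1528.608

1528.608 µW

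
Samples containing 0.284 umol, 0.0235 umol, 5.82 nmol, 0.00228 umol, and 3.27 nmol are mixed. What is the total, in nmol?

In nmol:
  0.284 umol = 0.284 × 10³ nmol = 284
  0.0235 umol = 0.0235 × 10³ nmol = 23.5
  5.82 nmol → 5.82
  0.00228 umol = 0.00228 × 10³ nmol = 2.28
  3.27 nmol → 3.27
Sum: 284 + 23.5 + 5.82 + 2.28 + 3.27 = 318.87

318.87 nmol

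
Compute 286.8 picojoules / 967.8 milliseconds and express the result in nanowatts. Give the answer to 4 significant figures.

(286.8e-12) / (967.8e-3) = 0.296342e-9 W

0.2963 nanowatts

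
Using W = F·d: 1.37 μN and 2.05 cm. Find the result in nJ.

28.085 nJ

1.37 × 10^-6 × 2.05 × 10^-2 = 2.8085 × 10^-8 J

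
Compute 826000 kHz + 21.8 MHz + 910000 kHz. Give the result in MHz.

In MHz:
  826000 kHz = 826000 × 10^-3 MHz = 826
  21.8 MHz → 21.8
  910000 kHz = 910000 × 10^-3 MHz = 910
Sum: 826 + 21.8 + 910 = 1757.8

1757.8 MHz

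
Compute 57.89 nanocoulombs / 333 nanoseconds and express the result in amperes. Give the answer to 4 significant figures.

(57.89e-9) / (333e-9) = 0.173844 A

0.1738 amperes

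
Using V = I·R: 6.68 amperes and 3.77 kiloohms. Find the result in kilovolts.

6.68 × 3.77e3 = 25.1836e3 V

25.1836 kilovolts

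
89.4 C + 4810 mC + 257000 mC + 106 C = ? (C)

457.21 C

In C:
  89.4 C → 89.4
  4810 mC = 4810 × 10⁻³ C = 4.81
  257000 mC = 257000 × 10⁻³ C = 257
  106 C → 106
Sum: 89.4 + 4.81 + 257 + 106 = 457.21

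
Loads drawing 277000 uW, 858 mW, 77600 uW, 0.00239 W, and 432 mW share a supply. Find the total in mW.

In mW:
  277000 uW = 277000 × 10^-3 mW = 277
  858 mW → 858
  77600 uW = 77600 × 10^-3 mW = 77.6
  0.00239 W = 0.00239 × 10^3 mW = 2.39
  432 mW → 432
Sum: 277 + 858 + 77.6 + 2.39 + 432 = 1646.99

1646.99 mW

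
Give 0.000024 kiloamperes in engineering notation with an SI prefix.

24 milliamperes

= 24 × 10^-3 amperes; 10^-3 is milli.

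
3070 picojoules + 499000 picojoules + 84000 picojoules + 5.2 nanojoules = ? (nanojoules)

591.27 nanojoules

In nanojoules:
  3070 picojoules = 3070 × 10^-3 nanojoules = 3.07
  499000 picojoules = 499000 × 10^-3 nanojoules = 499
  84000 picojoules = 84000 × 10^-3 nanojoules = 84
  5.2 nanojoules → 5.2
Sum: 3.07 + 499 + 84 + 5.2 = 591.27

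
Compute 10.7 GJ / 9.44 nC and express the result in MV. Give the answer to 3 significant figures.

(10.7e9) / (9.44e-9) = 1.1335e18 V

1130000000000 MV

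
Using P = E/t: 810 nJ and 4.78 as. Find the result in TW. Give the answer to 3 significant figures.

(810 × 10⁻⁹) / (4.78 × 10⁻¹⁸) = 169.46 × 10⁹ W

0.169 TW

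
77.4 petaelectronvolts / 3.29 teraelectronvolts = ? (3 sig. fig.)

23500

(77.4 × 10^15) / (3.29 × 10^12) = 23.53 × 10^3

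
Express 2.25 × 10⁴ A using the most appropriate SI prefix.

= 22.5 × 10³ A; 10³ is kilo.

22.5 kA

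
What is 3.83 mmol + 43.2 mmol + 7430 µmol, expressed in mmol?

In mmol:
  3.83 mmol → 3.83
  43.2 mmol → 43.2
  7430 µmol = 7430e-3 mmol = 7.43
Sum: 3.83 + 43.2 + 7.43 = 54.46

54.46 mmol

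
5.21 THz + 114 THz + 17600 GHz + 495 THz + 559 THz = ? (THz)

In THz:
  5.21 THz → 5.21
  114 THz → 114
  17600 GHz = 17600e-3 THz = 17.6
  495 THz → 495
  559 THz → 559
Sum: 5.21 + 114 + 17.6 + 495 + 559 = 1190.81

1190.81 THz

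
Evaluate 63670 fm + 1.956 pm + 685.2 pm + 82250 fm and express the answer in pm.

833.076 pm

In pm:
  63670 fm = 63670 × 10^-3 pm = 63.67
  1.956 pm → 1.956
  685.2 pm → 685.2
  82250 fm = 82250 × 10^-3 pm = 82.25
Sum: 63.67 + 1.956 + 685.2 + 82.25 = 833.076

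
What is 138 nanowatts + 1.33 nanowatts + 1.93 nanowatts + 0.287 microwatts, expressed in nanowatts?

In nanowatts:
  138 nanowatts → 138
  1.33 nanowatts → 1.33
  1.93 nanowatts → 1.93
  0.287 microwatts = 0.287e3 nanowatts = 287
Sum: 138 + 1.33 + 1.93 + 287 = 428.26

428.26 nanowatts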